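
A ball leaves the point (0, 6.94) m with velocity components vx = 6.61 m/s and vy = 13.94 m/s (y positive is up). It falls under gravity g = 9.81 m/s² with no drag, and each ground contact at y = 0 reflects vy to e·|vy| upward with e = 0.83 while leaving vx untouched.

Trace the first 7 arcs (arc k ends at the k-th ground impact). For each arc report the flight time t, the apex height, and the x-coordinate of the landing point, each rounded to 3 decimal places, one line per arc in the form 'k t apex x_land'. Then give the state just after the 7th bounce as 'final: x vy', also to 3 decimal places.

1 3.274 16.844 21.642
2 3.076 11.604 41.976
3 2.553 7.994 58.853
4 2.119 5.507 72.861
5 1.759 3.794 84.487
6 1.460 2.614 94.137
7 1.212 1.800 102.147
final: 102.147 4.933

Arc 1: start y=6.940, vy=13.940 → t=3.274, apex=16.844, x_land=21.642, impact vy=-18.179
  bounce: vy ← 0.83·18.179 = 15.089
Arc 2: start y=0.000, vy=15.089 → t=3.076, apex=11.604, x_land=41.976, impact vy=-15.089
  bounce: vy ← 0.83·15.089 = 12.524
Arc 3: start y=0.000, vy=12.524 → t=2.553, apex=7.994, x_land=58.853, impact vy=-12.524
  bounce: vy ← 0.83·12.524 = 10.395
Arc 4: start y=0.000, vy=10.395 → t=2.119, apex=5.507, x_land=72.861, impact vy=-10.395
  bounce: vy ← 0.83·10.395 = 8.628
Arc 5: start y=0.000, vy=8.628 → t=1.759, apex=3.794, x_land=84.487, impact vy=-8.628
  bounce: vy ← 0.83·8.628 = 7.161
Arc 6: start y=0.000, vy=7.161 → t=1.460, apex=2.614, x_land=94.137, impact vy=-7.161
  bounce: vy ← 0.83·7.161 = 5.944
Arc 7: start y=0.000, vy=5.944 → t=1.212, apex=1.800, x_land=102.147, impact vy=-5.944
  bounce: vy ← 0.83·5.944 = 4.933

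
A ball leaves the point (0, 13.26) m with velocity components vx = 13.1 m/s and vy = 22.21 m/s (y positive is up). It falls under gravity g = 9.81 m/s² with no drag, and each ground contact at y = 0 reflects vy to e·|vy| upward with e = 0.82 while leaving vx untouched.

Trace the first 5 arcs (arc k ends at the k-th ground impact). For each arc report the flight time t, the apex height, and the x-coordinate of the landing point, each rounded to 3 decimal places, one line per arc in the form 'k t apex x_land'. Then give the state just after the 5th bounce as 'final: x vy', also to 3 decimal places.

Arc 1: start y=13.260, vy=22.210 → t=5.062, apex=38.402, x_land=66.313, impact vy=-27.449
  bounce: vy ← 0.82·27.449 = 22.508
Arc 2: start y=0.000, vy=22.508 → t=4.589, apex=25.821, x_land=126.427, impact vy=-22.508
  bounce: vy ← 0.82·22.508 = 18.457
Arc 3: start y=0.000, vy=18.457 → t=3.763, apex=17.362, x_land=175.720, impact vy=-18.457
  bounce: vy ← 0.82·18.457 = 15.134
Arc 4: start y=0.000, vy=15.134 → t=3.086, apex=11.674, x_land=216.140, impact vy=-15.134
  bounce: vy ← 0.82·15.134 = 12.410
Arc 5: start y=0.000, vy=12.410 → t=2.530, apex=7.850, x_land=249.285, impact vy=-12.410
  bounce: vy ← 0.82·12.410 = 10.176

1 5.062 38.402 66.313
2 4.589 25.821 126.427
3 3.763 17.362 175.720
4 3.086 11.674 216.140
5 2.530 7.850 249.285
final: 249.285 10.176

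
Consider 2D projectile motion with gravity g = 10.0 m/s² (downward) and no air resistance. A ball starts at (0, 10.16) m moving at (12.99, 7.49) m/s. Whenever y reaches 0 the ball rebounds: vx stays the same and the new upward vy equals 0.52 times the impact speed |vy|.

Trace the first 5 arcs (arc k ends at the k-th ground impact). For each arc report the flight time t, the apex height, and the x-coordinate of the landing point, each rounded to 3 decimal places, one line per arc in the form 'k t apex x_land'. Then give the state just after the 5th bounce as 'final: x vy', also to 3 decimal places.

Arc 1: start y=10.160, vy=7.490 → t=2.359, apex=12.965, x_land=30.647, impact vy=-16.103
  bounce: vy ← 0.52·16.103 = 8.373
Arc 2: start y=0.000, vy=8.373 → t=1.675, apex=3.506, x_land=52.401, impact vy=-8.373
  bounce: vy ← 0.52·8.373 = 4.354
Arc 3: start y=0.000, vy=4.354 → t=0.871, apex=0.948, x_land=63.713, impact vy=-4.354
  bounce: vy ← 0.52·4.354 = 2.264
Arc 4: start y=0.000, vy=2.264 → t=0.453, apex=0.256, x_land=69.596, impact vy=-2.264
  bounce: vy ← 0.52·2.264 = 1.177
Arc 5: start y=0.000, vy=1.177 → t=0.235, apex=0.069, x_land=72.655, impact vy=-1.177
  bounce: vy ← 0.52·1.177 = 0.612

1 2.359 12.965 30.647
2 1.675 3.506 52.401
3 0.871 0.948 63.713
4 0.453 0.256 69.596
5 0.235 0.069 72.655
final: 72.655 0.612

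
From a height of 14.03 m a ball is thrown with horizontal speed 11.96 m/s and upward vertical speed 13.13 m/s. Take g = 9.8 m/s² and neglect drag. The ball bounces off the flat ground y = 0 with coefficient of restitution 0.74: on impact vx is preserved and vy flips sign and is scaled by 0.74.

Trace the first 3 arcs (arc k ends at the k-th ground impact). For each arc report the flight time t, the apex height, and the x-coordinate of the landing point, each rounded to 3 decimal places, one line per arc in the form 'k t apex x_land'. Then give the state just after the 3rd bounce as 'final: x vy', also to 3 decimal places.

1 3.498 22.826 41.837
2 3.194 12.499 80.041
3 2.364 6.845 108.312
final: 108.312 8.571

Arc 1: start y=14.030, vy=13.130 → t=3.498, apex=22.826, x_land=41.837, impact vy=-21.151
  bounce: vy ← 0.74·21.151 = 15.652
Arc 2: start y=0.000, vy=15.652 → t=3.194, apex=12.499, x_land=80.041, impact vy=-15.652
  bounce: vy ← 0.74·15.652 = 11.583
Arc 3: start y=0.000, vy=11.583 → t=2.364, apex=6.845, x_land=108.312, impact vy=-11.583
  bounce: vy ← 0.74·11.583 = 8.571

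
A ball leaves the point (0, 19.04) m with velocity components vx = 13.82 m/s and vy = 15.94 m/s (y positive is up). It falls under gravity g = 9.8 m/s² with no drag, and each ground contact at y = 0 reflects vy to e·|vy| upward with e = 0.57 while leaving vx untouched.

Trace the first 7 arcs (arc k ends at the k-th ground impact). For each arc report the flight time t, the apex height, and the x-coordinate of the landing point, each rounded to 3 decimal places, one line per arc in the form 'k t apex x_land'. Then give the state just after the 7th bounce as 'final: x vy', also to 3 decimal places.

1 4.182 32.003 57.798
2 2.913 10.398 98.061
3 1.661 3.378 121.012
4 0.947 1.098 134.093
5 0.540 0.357 141.550
6 0.308 0.116 145.800
7 0.175 0.038 148.223
final: 148.223 0.490

Arc 1: start y=19.040, vy=15.940 → t=4.182, apex=32.003, x_land=57.798, impact vy=-25.045
  bounce: vy ← 0.57·25.045 = 14.276
Arc 2: start y=0.000, vy=14.276 → t=2.913, apex=10.398, x_land=98.061, impact vy=-14.276
  bounce: vy ← 0.57·14.276 = 8.137
Arc 3: start y=0.000, vy=8.137 → t=1.661, apex=3.378, x_land=121.012, impact vy=-8.137
  bounce: vy ← 0.57·8.137 = 4.638
Arc 4: start y=0.000, vy=4.638 → t=0.947, apex=1.098, x_land=134.093, impact vy=-4.638
  bounce: vy ← 0.57·4.638 = 2.644
Arc 5: start y=0.000, vy=2.644 → t=0.540, apex=0.357, x_land=141.550, impact vy=-2.644
  bounce: vy ← 0.57·2.644 = 1.507
Arc 6: start y=0.000, vy=1.507 → t=0.308, apex=0.116, x_land=145.800, impact vy=-1.507
  bounce: vy ← 0.57·1.507 = 0.859
Arc 7: start y=0.000, vy=0.859 → t=0.175, apex=0.038, x_land=148.223, impact vy=-0.859
  bounce: vy ← 0.57·0.859 = 0.490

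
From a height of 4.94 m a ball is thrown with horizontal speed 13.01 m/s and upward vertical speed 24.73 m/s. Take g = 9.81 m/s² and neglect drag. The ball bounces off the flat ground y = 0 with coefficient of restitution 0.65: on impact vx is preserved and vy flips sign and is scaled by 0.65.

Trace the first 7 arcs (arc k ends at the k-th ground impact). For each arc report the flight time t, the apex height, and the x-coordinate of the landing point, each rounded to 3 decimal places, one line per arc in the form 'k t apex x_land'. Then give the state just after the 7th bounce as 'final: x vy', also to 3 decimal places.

Arc 1: start y=4.940, vy=24.730 → t=5.234, apex=36.111, x_land=68.097, impact vy=-26.618
  bounce: vy ← 0.65·26.618 = 17.301
Arc 2: start y=0.000, vy=17.301 → t=3.527, apex=15.257, x_land=113.987, impact vy=-17.301
  bounce: vy ← 0.65·17.301 = 11.246
Arc 3: start y=0.000, vy=11.246 → t=2.293, apex=6.446, x_land=143.816, impact vy=-11.246
  bounce: vy ← 0.65·11.246 = 7.310
Arc 4: start y=0.000, vy=7.310 → t=1.490, apex=2.723, x_land=163.205, impact vy=-7.310
  bounce: vy ← 0.65·7.310 = 4.751
Arc 5: start y=0.000, vy=4.751 → t=0.969, apex=1.151, x_land=175.807, impact vy=-4.751
  bounce: vy ← 0.65·4.751 = 3.088
Arc 6: start y=0.000, vy=3.088 → t=0.630, apex=0.486, x_land=183.999, impact vy=-3.088
  bounce: vy ← 0.65·3.088 = 2.007
Arc 7: start y=0.000, vy=2.007 → t=0.409, apex=0.205, x_land=189.323, impact vy=-2.007
  bounce: vy ← 0.65·2.007 = 1.305

1 5.234 36.111 68.097
2 3.527 15.257 113.987
3 2.293 6.446 143.816
4 1.490 2.723 163.205
5 0.969 1.151 175.807
6 0.630 0.486 183.999
7 0.409 0.205 189.323
final: 189.323 1.305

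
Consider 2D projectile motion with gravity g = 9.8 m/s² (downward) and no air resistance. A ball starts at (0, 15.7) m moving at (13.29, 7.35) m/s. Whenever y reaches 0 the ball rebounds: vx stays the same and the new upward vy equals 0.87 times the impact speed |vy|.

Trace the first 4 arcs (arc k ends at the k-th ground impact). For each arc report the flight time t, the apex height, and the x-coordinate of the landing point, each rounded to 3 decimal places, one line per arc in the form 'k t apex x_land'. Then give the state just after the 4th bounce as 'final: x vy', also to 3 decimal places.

1 2.691 18.456 35.760
2 3.377 13.970 80.640
3 2.938 10.574 119.685
4 2.556 8.003 153.654
final: 153.654 10.896

Arc 1: start y=15.700, vy=7.350 → t=2.691, apex=18.456, x_land=35.760, impact vy=-19.020
  bounce: vy ← 0.87·19.020 = 16.547
Arc 2: start y=0.000, vy=16.547 → t=3.377, apex=13.970, x_land=80.640, impact vy=-16.547
  bounce: vy ← 0.87·16.547 = 14.396
Arc 3: start y=0.000, vy=14.396 → t=2.938, apex=10.574, x_land=119.685, impact vy=-14.396
  bounce: vy ← 0.87·14.396 = 12.524
Arc 4: start y=0.000, vy=12.524 → t=2.556, apex=8.003, x_land=153.654, impact vy=-12.524
  bounce: vy ← 0.87·12.524 = 10.896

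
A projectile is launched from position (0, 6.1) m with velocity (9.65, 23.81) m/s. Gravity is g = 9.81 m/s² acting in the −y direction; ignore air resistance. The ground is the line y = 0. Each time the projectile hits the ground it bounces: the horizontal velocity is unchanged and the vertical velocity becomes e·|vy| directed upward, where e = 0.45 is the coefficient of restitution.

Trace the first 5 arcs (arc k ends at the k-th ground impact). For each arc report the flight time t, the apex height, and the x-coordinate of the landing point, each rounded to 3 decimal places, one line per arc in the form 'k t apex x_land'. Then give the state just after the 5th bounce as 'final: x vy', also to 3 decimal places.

1 5.098 34.995 49.197
2 2.404 7.086 72.395
3 1.082 1.435 82.835
4 0.487 0.291 87.532
5 0.219 0.059 89.646
final: 89.646 0.484

Arc 1: start y=6.100, vy=23.810 → t=5.098, apex=34.995, x_land=49.197, impact vy=-26.203
  bounce: vy ← 0.45·26.203 = 11.791
Arc 2: start y=0.000, vy=11.791 → t=2.404, apex=7.086, x_land=72.395, impact vy=-11.791
  bounce: vy ← 0.45·11.791 = 5.306
Arc 3: start y=0.000, vy=5.306 → t=1.082, apex=1.435, x_land=82.835, impact vy=-5.306
  bounce: vy ← 0.45·5.306 = 2.388
Arc 4: start y=0.000, vy=2.388 → t=0.487, apex=0.291, x_land=87.532, impact vy=-2.388
  bounce: vy ← 0.45·2.388 = 1.074
Arc 5: start y=0.000, vy=1.074 → t=0.219, apex=0.059, x_land=89.646, impact vy=-1.074
  bounce: vy ← 0.45·1.074 = 0.484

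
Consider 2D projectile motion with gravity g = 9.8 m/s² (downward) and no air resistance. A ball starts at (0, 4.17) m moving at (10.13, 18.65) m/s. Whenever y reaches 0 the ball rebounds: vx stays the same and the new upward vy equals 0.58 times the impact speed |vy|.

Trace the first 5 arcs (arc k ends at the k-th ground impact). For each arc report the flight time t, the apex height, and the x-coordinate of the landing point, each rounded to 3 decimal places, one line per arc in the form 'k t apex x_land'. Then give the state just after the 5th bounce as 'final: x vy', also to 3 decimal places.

1 4.018 21.916 40.702
2 2.453 7.373 65.553
3 1.423 2.480 79.967
4 0.825 0.834 88.327
5 0.479 0.281 93.176
final: 93.176 1.360

Arc 1: start y=4.170, vy=18.650 → t=4.018, apex=21.916, x_land=40.702, impact vy=-20.726
  bounce: vy ← 0.58·20.726 = 12.021
Arc 2: start y=0.000, vy=12.021 → t=2.453, apex=7.373, x_land=65.553, impact vy=-12.021
  bounce: vy ← 0.58·12.021 = 6.972
Arc 3: start y=0.000, vy=6.972 → t=1.423, apex=2.480, x_land=79.967, impact vy=-6.972
  bounce: vy ← 0.58·6.972 = 4.044
Arc 4: start y=0.000, vy=4.044 → t=0.825, apex=0.834, x_land=88.327, impact vy=-4.044
  bounce: vy ← 0.58·4.044 = 2.345
Arc 5: start y=0.000, vy=2.345 → t=0.479, apex=0.281, x_land=93.176, impact vy=-2.345
  bounce: vy ← 0.58·2.345 = 1.360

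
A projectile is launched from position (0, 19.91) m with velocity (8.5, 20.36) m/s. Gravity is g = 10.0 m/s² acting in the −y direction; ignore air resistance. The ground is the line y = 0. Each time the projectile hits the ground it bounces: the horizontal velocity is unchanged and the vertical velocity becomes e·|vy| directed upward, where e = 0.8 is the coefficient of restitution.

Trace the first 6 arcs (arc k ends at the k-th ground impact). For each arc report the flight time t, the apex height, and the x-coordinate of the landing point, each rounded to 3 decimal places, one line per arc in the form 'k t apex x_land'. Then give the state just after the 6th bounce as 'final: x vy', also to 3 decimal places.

1 4.887 40.636 41.538
2 4.561 26.007 80.310
3 3.649 16.645 111.327
4 2.919 10.653 136.140
5 2.335 6.818 155.991
6 1.868 4.363 171.872
final: 171.872 7.473

Arc 1: start y=19.910, vy=20.360 → t=4.887, apex=40.636, x_land=41.538, impact vy=-28.508
  bounce: vy ← 0.8·28.508 = 22.807
Arc 2: start y=0.000, vy=22.807 → t=4.561, apex=26.007, x_land=80.310, impact vy=-22.807
  bounce: vy ← 0.8·22.807 = 18.245
Arc 3: start y=0.000, vy=18.245 → t=3.649, apex=16.645, x_land=111.327, impact vy=-18.245
  bounce: vy ← 0.8·18.245 = 14.596
Arc 4: start y=0.000, vy=14.596 → t=2.919, apex=10.653, x_land=136.140, impact vy=-14.596
  bounce: vy ← 0.8·14.596 = 11.677
Arc 5: start y=0.000, vy=11.677 → t=2.335, apex=6.818, x_land=155.991, impact vy=-11.677
  bounce: vy ← 0.8·11.677 = 9.342
Arc 6: start y=0.000, vy=9.342 → t=1.868, apex=4.363, x_land=171.872, impact vy=-9.342
  bounce: vy ← 0.8·9.342 = 7.473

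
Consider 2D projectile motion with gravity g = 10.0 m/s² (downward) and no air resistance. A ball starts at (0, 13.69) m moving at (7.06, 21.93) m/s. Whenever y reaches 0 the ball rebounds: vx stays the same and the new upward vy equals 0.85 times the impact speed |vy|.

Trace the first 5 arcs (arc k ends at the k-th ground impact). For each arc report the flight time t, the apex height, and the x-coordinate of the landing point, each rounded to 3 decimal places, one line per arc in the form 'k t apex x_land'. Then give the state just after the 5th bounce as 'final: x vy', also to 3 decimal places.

1 4.940 37.736 34.878
2 4.670 27.264 67.850
3 3.970 19.699 95.877
4 3.374 14.232 119.699
5 2.868 10.283 139.948
final: 139.948 12.190

Arc 1: start y=13.690, vy=21.930 → t=4.940, apex=37.736, x_land=34.878, impact vy=-27.472
  bounce: vy ← 0.85·27.472 = 23.351
Arc 2: start y=0.000, vy=23.351 → t=4.670, apex=27.264, x_land=67.850, impact vy=-23.351
  bounce: vy ← 0.85·23.351 = 19.849
Arc 3: start y=0.000, vy=19.849 → t=3.970, apex=19.699, x_land=95.877, impact vy=-19.849
  bounce: vy ← 0.85·19.849 = 16.871
Arc 4: start y=0.000, vy=16.871 → t=3.374, apex=14.232, x_land=119.699, impact vy=-16.871
  bounce: vy ← 0.85·16.871 = 14.341
Arc 5: start y=0.000, vy=14.341 → t=2.868, apex=10.283, x_land=139.948, impact vy=-14.341
  bounce: vy ← 0.85·14.341 = 12.190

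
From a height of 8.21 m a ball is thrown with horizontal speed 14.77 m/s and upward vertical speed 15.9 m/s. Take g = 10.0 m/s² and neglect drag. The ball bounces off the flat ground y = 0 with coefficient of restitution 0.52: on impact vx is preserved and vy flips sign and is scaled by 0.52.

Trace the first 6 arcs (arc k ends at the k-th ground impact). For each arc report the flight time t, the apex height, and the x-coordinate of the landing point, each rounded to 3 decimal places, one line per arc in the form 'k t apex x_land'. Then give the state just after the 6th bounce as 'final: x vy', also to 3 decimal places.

1 3.632 20.851 53.646
2 2.124 5.638 85.014
3 1.104 1.525 101.325
4 0.574 0.412 109.807
5 0.299 0.111 114.218
6 0.155 0.030 116.511
final: 116.511 0.404

Arc 1: start y=8.210, vy=15.900 → t=3.632, apex=20.851, x_land=53.646, impact vy=-20.421
  bounce: vy ← 0.52·20.421 = 10.619
Arc 2: start y=0.000, vy=10.619 → t=2.124, apex=5.638, x_land=85.014, impact vy=-10.619
  bounce: vy ← 0.52·10.619 = 5.522
Arc 3: start y=0.000, vy=5.522 → t=1.104, apex=1.525, x_land=101.325, impact vy=-5.522
  bounce: vy ← 0.52·5.522 = 2.871
Arc 4: start y=0.000, vy=2.871 → t=0.574, apex=0.412, x_land=109.807, impact vy=-2.871
  bounce: vy ← 0.52·2.871 = 1.493
Arc 5: start y=0.000, vy=1.493 → t=0.299, apex=0.111, x_land=114.218, impact vy=-1.493
  bounce: vy ← 0.52·1.493 = 0.776
Arc 6: start y=0.000, vy=0.776 → t=0.155, apex=0.030, x_land=116.511, impact vy=-0.776
  bounce: vy ← 0.52·0.776 = 0.404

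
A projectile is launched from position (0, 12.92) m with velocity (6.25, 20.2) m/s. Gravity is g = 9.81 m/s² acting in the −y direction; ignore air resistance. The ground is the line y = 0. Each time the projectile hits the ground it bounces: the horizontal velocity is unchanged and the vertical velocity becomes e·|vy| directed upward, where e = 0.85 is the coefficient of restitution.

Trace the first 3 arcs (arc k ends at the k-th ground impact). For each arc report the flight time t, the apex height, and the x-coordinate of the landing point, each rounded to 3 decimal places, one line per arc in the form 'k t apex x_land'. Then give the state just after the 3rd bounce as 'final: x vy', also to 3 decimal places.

Arc 1: start y=12.920, vy=20.200 → t=4.681, apex=33.717, x_land=29.256, impact vy=-25.720
  bounce: vy ← 0.85·25.720 = 21.862
Arc 2: start y=0.000, vy=21.862 → t=4.457, apex=24.361, x_land=57.113, impact vy=-21.862
  bounce: vy ← 0.85·21.862 = 18.583
Arc 3: start y=0.000, vy=18.583 → t=3.789, apex=17.601, x_land=80.792, impact vy=-18.583
  bounce: vy ← 0.85·18.583 = 15.795

1 4.681 33.717 29.256
2 4.457 24.361 57.113
3 3.789 17.601 80.792
final: 80.792 15.795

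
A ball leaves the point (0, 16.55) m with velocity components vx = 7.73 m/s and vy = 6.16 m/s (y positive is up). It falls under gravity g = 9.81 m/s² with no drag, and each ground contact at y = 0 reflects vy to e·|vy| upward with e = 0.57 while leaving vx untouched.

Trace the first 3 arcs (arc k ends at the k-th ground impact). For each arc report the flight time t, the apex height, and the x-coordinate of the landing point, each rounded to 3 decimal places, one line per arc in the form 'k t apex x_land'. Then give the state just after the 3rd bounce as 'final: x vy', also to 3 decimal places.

Arc 1: start y=16.550, vy=6.160 → t=2.569, apex=18.484, x_land=19.860, impact vy=-19.044
  bounce: vy ← 0.57·19.044 = 10.855
Arc 2: start y=0.000, vy=10.855 → t=2.213, apex=6.005, x_land=36.966, impact vy=-10.855
  bounce: vy ← 0.57·10.855 = 6.187
Arc 3: start y=0.000, vy=6.187 → t=1.261, apex=1.951, x_land=46.717, impact vy=-6.187
  bounce: vy ← 0.57·6.187 = 3.527

1 2.569 18.484 19.860
2 2.213 6.005 36.966
3 1.261 1.951 46.717
final: 46.717 3.527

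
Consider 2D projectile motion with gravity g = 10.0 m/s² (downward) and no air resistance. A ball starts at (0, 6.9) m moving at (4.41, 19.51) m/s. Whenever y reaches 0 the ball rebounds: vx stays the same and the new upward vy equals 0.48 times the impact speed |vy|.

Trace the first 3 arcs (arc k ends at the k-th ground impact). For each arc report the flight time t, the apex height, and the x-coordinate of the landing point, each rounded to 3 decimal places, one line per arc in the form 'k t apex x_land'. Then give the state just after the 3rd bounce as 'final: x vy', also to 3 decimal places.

Arc 1: start y=6.900, vy=19.510 → t=4.228, apex=25.932, x_land=18.647, impact vy=-22.774
  bounce: vy ← 0.48·22.774 = 10.931
Arc 2: start y=0.000, vy=10.931 → t=2.186, apex=5.975, x_land=28.289, impact vy=-10.931
  bounce: vy ← 0.48·10.931 = 5.247
Arc 3: start y=0.000, vy=5.247 → t=1.049, apex=1.377, x_land=32.916, impact vy=-5.247
  bounce: vy ← 0.48·5.247 = 2.519

1 4.228 25.932 18.647
2 2.186 5.975 28.289
3 1.049 1.377 32.916
final: 32.916 2.519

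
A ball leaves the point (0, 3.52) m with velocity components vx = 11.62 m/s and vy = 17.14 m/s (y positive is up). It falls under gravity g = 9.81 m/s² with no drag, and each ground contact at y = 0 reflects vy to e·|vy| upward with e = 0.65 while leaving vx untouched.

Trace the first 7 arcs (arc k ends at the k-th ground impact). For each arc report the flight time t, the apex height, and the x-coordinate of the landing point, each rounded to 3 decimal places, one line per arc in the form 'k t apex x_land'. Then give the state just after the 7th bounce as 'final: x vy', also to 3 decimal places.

Arc 1: start y=3.520, vy=17.140 → t=3.689, apex=18.493, x_land=42.865, impact vy=-19.048
  bounce: vy ← 0.65·19.048 = 12.381
Arc 2: start y=0.000, vy=12.381 → t=2.524, apex=7.813, x_land=72.197, impact vy=-12.381
  bounce: vy ← 0.65·12.381 = 8.048
Arc 3: start y=0.000, vy=8.048 → t=1.641, apex=3.301, x_land=91.263, impact vy=-8.048
  bounce: vy ← 0.65·8.048 = 5.231
Arc 4: start y=0.000, vy=5.231 → t=1.066, apex=1.395, x_land=103.656, impact vy=-5.231
  bounce: vy ← 0.65·5.231 = 3.400
Arc 5: start y=0.000, vy=3.400 → t=0.693, apex=0.589, x_land=111.711, impact vy=-3.400
  bounce: vy ← 0.65·3.400 = 2.210
Arc 6: start y=0.000, vy=2.210 → t=0.451, apex=0.249, x_land=116.947, impact vy=-2.210
  bounce: vy ← 0.65·2.210 = 1.437
Arc 7: start y=0.000, vy=1.437 → t=0.293, apex=0.105, x_land=120.350, impact vy=-1.437
  bounce: vy ← 0.65·1.437 = 0.934

1 3.689 18.493 42.865
2 2.524 7.813 72.197
3 1.641 3.301 91.263
4 1.066 1.395 103.656
5 0.693 0.589 111.711
6 0.451 0.249 116.947
7 0.293 0.105 120.350
final: 120.350 0.934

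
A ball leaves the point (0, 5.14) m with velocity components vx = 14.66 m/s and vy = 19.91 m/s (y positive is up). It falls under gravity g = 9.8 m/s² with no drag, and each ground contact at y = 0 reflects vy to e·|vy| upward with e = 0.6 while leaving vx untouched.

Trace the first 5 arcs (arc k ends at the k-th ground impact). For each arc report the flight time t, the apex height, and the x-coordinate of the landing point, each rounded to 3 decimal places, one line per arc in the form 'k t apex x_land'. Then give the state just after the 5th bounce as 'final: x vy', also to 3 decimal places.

Arc 1: start y=5.140, vy=19.910 → t=4.307, apex=25.365, x_land=63.138, impact vy=-22.297
  bounce: vy ← 0.6·22.297 = 13.378
Arc 2: start y=0.000, vy=13.378 → t=2.730, apex=9.131, x_land=103.163, impact vy=-13.378
  bounce: vy ← 0.6·13.378 = 8.027
Arc 3: start y=0.000, vy=8.027 → t=1.638, apex=3.287, x_land=127.178, impact vy=-8.027
  bounce: vy ← 0.6·8.027 = 4.816
Arc 4: start y=0.000, vy=4.816 → t=0.983, apex=1.183, x_land=141.588, impact vy=-4.816
  bounce: vy ← 0.6·4.816 = 2.890
Arc 5: start y=0.000, vy=2.890 → t=0.590, apex=0.426, x_land=150.233, impact vy=-2.890
  bounce: vy ← 0.6·2.890 = 1.734

1 4.307 25.365 63.138
2 2.730 9.131 103.163
3 1.638 3.287 127.178
4 0.983 1.183 141.588
5 0.590 0.426 150.233
final: 150.233 1.734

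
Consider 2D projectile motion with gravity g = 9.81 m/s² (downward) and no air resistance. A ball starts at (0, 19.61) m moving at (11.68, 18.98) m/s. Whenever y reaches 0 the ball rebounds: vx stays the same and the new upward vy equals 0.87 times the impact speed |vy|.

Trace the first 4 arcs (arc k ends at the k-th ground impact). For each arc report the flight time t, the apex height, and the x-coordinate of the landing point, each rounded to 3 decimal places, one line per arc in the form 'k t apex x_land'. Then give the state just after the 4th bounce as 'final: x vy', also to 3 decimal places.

1 4.717 37.971 55.095
2 4.841 28.740 111.641
3 4.212 21.753 160.835
4 3.664 16.465 203.635
final: 203.635 15.637

Arc 1: start y=19.610, vy=18.980 → t=4.717, apex=37.971, x_land=55.095, impact vy=-27.294
  bounce: vy ← 0.87·27.294 = 23.746
Arc 2: start y=0.000, vy=23.746 → t=4.841, apex=28.740, x_land=111.641, impact vy=-23.746
  bounce: vy ← 0.87·23.746 = 20.659
Arc 3: start y=0.000, vy=20.659 → t=4.212, apex=21.753, x_land=160.835, impact vy=-20.659
  bounce: vy ← 0.87·20.659 = 17.973
Arc 4: start y=0.000, vy=17.973 → t=3.664, apex=16.465, x_land=203.635, impact vy=-17.973
  bounce: vy ← 0.87·17.973 = 15.637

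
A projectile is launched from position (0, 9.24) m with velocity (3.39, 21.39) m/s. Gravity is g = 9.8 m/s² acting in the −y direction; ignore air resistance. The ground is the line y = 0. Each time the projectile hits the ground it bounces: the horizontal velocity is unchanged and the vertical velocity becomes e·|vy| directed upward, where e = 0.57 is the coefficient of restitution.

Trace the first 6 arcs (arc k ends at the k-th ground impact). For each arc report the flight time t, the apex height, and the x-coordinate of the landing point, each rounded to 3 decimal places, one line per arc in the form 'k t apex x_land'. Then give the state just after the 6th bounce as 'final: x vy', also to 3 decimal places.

Arc 1: start y=9.240, vy=21.390 → t=4.761, apex=32.583, x_land=16.141, impact vy=-25.271
  bounce: vy ← 0.57·25.271 = 14.405
Arc 2: start y=0.000, vy=14.405 → t=2.940, apex=10.586, x_land=26.107, impact vy=-14.405
  bounce: vy ← 0.57·14.405 = 8.211
Arc 3: start y=0.000, vy=8.211 → t=1.676, apex=3.440, x_land=31.787, impact vy=-8.211
  bounce: vy ← 0.57·8.211 = 4.680
Arc 4: start y=0.000, vy=4.680 → t=0.955, apex=1.117, x_land=35.025, impact vy=-4.680
  bounce: vy ← 0.57·4.680 = 2.668
Arc 5: start y=0.000, vy=2.668 → t=0.544, apex=0.363, x_land=36.870, impact vy=-2.668
  bounce: vy ← 0.57·2.668 = 1.521
Arc 6: start y=0.000, vy=1.521 → t=0.310, apex=0.118, x_land=37.922, impact vy=-1.521
  bounce: vy ← 0.57·1.521 = 0.867

1 4.761 32.583 16.141
2 2.940 10.586 26.107
3 1.676 3.440 31.787
4 0.955 1.117 35.025
5 0.544 0.363 36.870
6 0.310 0.118 37.922
final: 37.922 0.867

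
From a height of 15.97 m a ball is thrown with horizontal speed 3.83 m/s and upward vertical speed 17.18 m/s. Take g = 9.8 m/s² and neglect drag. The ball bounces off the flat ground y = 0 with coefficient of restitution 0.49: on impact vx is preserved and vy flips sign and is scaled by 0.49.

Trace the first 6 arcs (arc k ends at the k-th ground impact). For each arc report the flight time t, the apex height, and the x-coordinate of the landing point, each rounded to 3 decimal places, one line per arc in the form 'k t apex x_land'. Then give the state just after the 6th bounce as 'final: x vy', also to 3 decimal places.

1 4.269 31.029 16.352
2 2.466 7.450 25.797
3 1.208 1.789 30.425
4 0.592 0.429 32.693
5 0.290 0.103 33.804
6 0.142 0.025 34.349
final: 34.349 0.341

Arc 1: start y=15.970, vy=17.180 → t=4.269, apex=31.029, x_land=16.352, impact vy=-24.661
  bounce: vy ← 0.49·24.661 = 12.084
Arc 2: start y=0.000, vy=12.084 → t=2.466, apex=7.450, x_land=25.797, impact vy=-12.084
  bounce: vy ← 0.49·12.084 = 5.921
Arc 3: start y=0.000, vy=5.921 → t=1.208, apex=1.789, x_land=30.425, impact vy=-5.921
  bounce: vy ← 0.49·5.921 = 2.901
Arc 4: start y=0.000, vy=2.901 → t=0.592, apex=0.429, x_land=32.693, impact vy=-2.901
  bounce: vy ← 0.49·2.901 = 1.422
Arc 5: start y=0.000, vy=1.422 → t=0.290, apex=0.103, x_land=33.804, impact vy=-1.422
  bounce: vy ← 0.49·1.422 = 0.697
Arc 6: start y=0.000, vy=0.697 → t=0.142, apex=0.025, x_land=34.349, impact vy=-0.697
  bounce: vy ← 0.49·0.697 = 0.341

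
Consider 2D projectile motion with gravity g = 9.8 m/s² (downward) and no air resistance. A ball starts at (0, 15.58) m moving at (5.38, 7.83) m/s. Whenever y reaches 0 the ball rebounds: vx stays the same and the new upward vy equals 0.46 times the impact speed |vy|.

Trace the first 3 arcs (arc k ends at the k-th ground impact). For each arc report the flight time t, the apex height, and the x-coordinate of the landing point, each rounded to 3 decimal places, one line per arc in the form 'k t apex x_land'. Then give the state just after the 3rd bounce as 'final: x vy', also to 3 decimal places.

Arc 1: start y=15.580, vy=7.830 → t=2.753, apex=18.708, x_land=14.811, impact vy=-19.149
  bounce: vy ← 0.46·19.149 = 8.808
Arc 2: start y=0.000, vy=8.808 → t=1.798, apex=3.959, x_land=24.482, impact vy=-8.808
  bounce: vy ← 0.46·8.808 = 4.052
Arc 3: start y=0.000, vy=4.052 → t=0.827, apex=0.838, x_land=28.931, impact vy=-4.052
  bounce: vy ← 0.46·4.052 = 1.864

1 2.753 18.708 14.811
2 1.798 3.959 24.482
3 0.827 0.838 28.931
final: 28.931 1.864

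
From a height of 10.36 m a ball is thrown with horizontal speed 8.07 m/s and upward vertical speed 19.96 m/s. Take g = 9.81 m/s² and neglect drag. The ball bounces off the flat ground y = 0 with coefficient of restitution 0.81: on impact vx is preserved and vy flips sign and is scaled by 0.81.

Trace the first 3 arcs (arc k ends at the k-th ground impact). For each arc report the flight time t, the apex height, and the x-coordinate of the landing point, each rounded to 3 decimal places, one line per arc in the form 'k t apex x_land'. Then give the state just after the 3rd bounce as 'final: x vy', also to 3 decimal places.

Arc 1: start y=10.360, vy=19.960 → t=4.535, apex=30.666, x_land=36.598, impact vy=-24.529
  bounce: vy ← 0.81·24.529 = 19.868
Arc 2: start y=0.000, vy=19.868 → t=4.051, apex=20.120, x_land=69.287, impact vy=-19.868
  bounce: vy ← 0.81·19.868 = 16.093
Arc 3: start y=0.000, vy=16.093 → t=3.281, apex=13.201, x_land=95.764, impact vy=-16.093
  bounce: vy ← 0.81·16.093 = 13.036

1 4.535 30.666 36.598
2 4.051 20.120 69.287
3 3.281 13.201 95.764
final: 95.764 13.036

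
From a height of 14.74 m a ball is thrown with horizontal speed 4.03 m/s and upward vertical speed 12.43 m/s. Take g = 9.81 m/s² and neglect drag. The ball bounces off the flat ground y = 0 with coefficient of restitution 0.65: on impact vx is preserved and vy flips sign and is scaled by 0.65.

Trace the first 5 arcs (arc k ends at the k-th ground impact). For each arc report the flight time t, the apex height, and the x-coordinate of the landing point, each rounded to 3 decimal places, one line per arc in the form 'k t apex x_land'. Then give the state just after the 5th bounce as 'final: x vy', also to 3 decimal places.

1 3.414 22.615 13.760
2 2.791 9.555 25.009
3 1.814 4.037 32.321
4 1.179 1.706 37.074
5 0.767 0.721 40.163
final: 40.163 2.444

Arc 1: start y=14.740, vy=12.430 → t=3.414, apex=22.615, x_land=13.760, impact vy=-21.064
  bounce: vy ← 0.65·21.064 = 13.692
Arc 2: start y=0.000, vy=13.692 → t=2.791, apex=9.555, x_land=25.009, impact vy=-13.692
  bounce: vy ← 0.65·13.692 = 8.900
Arc 3: start y=0.000, vy=8.900 → t=1.814, apex=4.037, x_land=32.321, impact vy=-8.900
  bounce: vy ← 0.65·8.900 = 5.785
Arc 4: start y=0.000, vy=5.785 → t=1.179, apex=1.706, x_land=37.074, impact vy=-5.785
  bounce: vy ← 0.65·5.785 = 3.760
Arc 5: start y=0.000, vy=3.760 → t=0.767, apex=0.721, x_land=40.163, impact vy=-3.760
  bounce: vy ← 0.65·3.760 = 2.444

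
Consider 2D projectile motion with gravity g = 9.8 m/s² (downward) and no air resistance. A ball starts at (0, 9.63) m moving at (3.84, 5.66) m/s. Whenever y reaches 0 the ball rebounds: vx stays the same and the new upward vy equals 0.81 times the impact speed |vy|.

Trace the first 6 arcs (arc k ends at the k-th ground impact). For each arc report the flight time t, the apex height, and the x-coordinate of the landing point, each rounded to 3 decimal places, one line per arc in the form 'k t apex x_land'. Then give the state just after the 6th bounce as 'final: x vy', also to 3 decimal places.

Arc 1: start y=9.630, vy=5.660 → t=2.094, apex=11.264, x_land=8.040, impact vy=-14.859
  bounce: vy ← 0.81·14.859 = 12.036
Arc 2: start y=0.000, vy=12.036 → t=2.456, apex=7.391, x_land=17.472, impact vy=-12.036
  bounce: vy ← 0.81·12.036 = 9.749
Arc 3: start y=0.000, vy=9.749 → t=1.990, apex=4.849, x_land=25.112, impact vy=-9.749
  bounce: vy ← 0.81·9.749 = 7.897
Arc 4: start y=0.000, vy=7.897 → t=1.612, apex=3.181, x_land=31.300, impact vy=-7.897
  bounce: vy ← 0.81·7.897 = 6.396
Arc 5: start y=0.000, vy=6.396 → t=1.305, apex=2.087, x_land=36.313, impact vy=-6.396
  bounce: vy ← 0.81·6.396 = 5.181
Arc 6: start y=0.000, vy=5.181 → t=1.057, apex=1.369, x_land=40.373, impact vy=-5.181
  bounce: vy ← 0.81·5.181 = 4.197

1 2.094 11.264 8.040
2 2.456 7.391 17.472
3 1.990 4.849 25.112
4 1.612 3.181 31.300
5 1.305 2.087 36.313
6 1.057 1.369 40.373
final: 40.373 4.197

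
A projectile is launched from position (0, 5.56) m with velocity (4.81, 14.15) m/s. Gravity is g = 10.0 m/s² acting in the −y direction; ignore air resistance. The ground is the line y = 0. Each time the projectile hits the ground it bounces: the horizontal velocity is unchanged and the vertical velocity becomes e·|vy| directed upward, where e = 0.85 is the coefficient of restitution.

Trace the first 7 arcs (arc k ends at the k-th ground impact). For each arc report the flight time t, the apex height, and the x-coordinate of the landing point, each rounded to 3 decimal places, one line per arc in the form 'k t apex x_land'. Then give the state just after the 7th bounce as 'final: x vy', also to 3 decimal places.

1 3.180 15.571 15.294
2 3.000 11.250 29.725
3 2.550 8.128 41.990
4 2.168 5.873 52.416
5 1.842 4.243 61.278
6 1.566 3.066 68.810
7 1.331 2.215 75.213
final: 75.213 5.657

Arc 1: start y=5.560, vy=14.150 → t=3.180, apex=15.571, x_land=15.294, impact vy=-17.647
  bounce: vy ← 0.85·17.647 = 15.000
Arc 2: start y=0.000, vy=15.000 → t=3.000, apex=11.250, x_land=29.725, impact vy=-15.000
  bounce: vy ← 0.85·15.000 = 12.750
Arc 3: start y=0.000, vy=12.750 → t=2.550, apex=8.128, x_land=41.990, impact vy=-12.750
  bounce: vy ← 0.85·12.750 = 10.838
Arc 4: start y=0.000, vy=10.838 → t=2.168, apex=5.873, x_land=52.416, impact vy=-10.838
  bounce: vy ← 0.85·10.838 = 9.212
Arc 5: start y=0.000, vy=9.212 → t=1.842, apex=4.243, x_land=61.278, impact vy=-9.212
  bounce: vy ← 0.85·9.212 = 7.830
Arc 6: start y=0.000, vy=7.830 → t=1.566, apex=3.066, x_land=68.810, impact vy=-7.830
  bounce: vy ← 0.85·7.830 = 6.656
Arc 7: start y=0.000, vy=6.656 → t=1.331, apex=2.215, x_land=75.213, impact vy=-6.656
  bounce: vy ← 0.85·6.656 = 5.657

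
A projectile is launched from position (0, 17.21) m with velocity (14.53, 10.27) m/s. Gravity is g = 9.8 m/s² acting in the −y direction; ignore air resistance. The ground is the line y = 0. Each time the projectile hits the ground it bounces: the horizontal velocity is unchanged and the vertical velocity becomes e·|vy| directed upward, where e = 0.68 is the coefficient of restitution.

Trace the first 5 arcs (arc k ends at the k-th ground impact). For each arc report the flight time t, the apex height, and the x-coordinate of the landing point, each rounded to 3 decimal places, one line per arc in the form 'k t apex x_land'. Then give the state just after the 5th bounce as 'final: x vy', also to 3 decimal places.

Arc 1: start y=17.210, vy=10.270 → t=3.195, apex=22.591, x_land=46.426, impact vy=-21.043
  bounce: vy ← 0.68·21.043 = 14.309
Arc 2: start y=0.000, vy=14.309 → t=2.920, apex=10.446, x_land=88.856, impact vy=-14.309
  bounce: vy ← 0.68·14.309 = 9.730
Arc 3: start y=0.000, vy=9.730 → t=1.986, apex=4.830, x_land=117.709, impact vy=-9.730
  bounce: vy ← 0.68·9.730 = 6.616
Arc 4: start y=0.000, vy=6.616 → t=1.350, apex=2.234, x_land=137.328, impact vy=-6.616
  bounce: vy ← 0.68·6.616 = 4.499
Arc 5: start y=0.000, vy=4.499 → t=0.918, apex=1.033, x_land=150.670, impact vy=-4.499
  bounce: vy ← 0.68·4.499 = 3.059

1 3.195 22.591 46.426
2 2.920 10.446 88.856
3 1.986 4.830 117.709
4 1.350 2.234 137.328
5 0.918 1.033 150.670
final: 150.670 3.059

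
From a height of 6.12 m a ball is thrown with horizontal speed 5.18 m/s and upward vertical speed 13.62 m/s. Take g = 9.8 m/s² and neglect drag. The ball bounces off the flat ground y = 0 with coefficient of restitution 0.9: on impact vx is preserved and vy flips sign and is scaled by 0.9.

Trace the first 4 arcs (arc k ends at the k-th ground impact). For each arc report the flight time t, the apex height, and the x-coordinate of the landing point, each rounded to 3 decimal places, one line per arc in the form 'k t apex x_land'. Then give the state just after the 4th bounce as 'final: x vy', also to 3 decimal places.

1 3.173 15.585 16.437
2 3.210 12.623 33.066
3 2.889 10.225 48.031
4 2.600 8.282 61.500
final: 61.500 11.467

Arc 1: start y=6.120, vy=13.620 → t=3.173, apex=15.585, x_land=16.437, impact vy=-17.477
  bounce: vy ← 0.9·17.477 = 15.730
Arc 2: start y=0.000, vy=15.730 → t=3.210, apex=12.623, x_land=33.066, impact vy=-15.730
  bounce: vy ← 0.9·15.730 = 14.157
Arc 3: start y=0.000, vy=14.157 → t=2.889, apex=10.225, x_land=48.031, impact vy=-14.157
  bounce: vy ← 0.9·14.157 = 12.741
Arc 4: start y=0.000, vy=12.741 → t=2.600, apex=8.282, x_land=61.500, impact vy=-12.741
  bounce: vy ← 0.9·12.741 = 11.467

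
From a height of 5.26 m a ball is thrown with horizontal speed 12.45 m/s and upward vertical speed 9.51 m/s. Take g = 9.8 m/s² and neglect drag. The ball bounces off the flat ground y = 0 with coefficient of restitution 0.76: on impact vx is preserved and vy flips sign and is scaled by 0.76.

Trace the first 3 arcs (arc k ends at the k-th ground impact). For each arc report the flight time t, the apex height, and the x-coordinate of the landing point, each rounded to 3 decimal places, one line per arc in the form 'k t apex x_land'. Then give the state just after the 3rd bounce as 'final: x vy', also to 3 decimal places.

Arc 1: start y=5.260, vy=9.510 → t=2.390, apex=9.874, x_land=29.755, impact vy=-13.912
  bounce: vy ← 0.76·13.912 = 10.573
Arc 2: start y=0.000, vy=10.573 → t=2.158, apex=5.703, x_land=56.619, impact vy=-10.573
  bounce: vy ← 0.76·10.573 = 8.035
Arc 3: start y=0.000, vy=8.035 → t=1.640, apex=3.294, x_land=77.035, impact vy=-8.035
  bounce: vy ← 0.76·8.035 = 6.107

1 2.390 9.874 29.755
2 2.158 5.703 56.619
3 1.640 3.294 77.035
final: 77.035 6.107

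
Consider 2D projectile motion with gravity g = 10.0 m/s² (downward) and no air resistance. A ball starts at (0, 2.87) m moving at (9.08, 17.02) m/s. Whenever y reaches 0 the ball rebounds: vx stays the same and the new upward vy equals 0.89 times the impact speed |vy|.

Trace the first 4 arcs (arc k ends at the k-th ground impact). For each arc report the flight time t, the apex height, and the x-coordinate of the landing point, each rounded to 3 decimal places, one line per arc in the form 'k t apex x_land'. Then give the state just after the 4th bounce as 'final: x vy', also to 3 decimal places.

1 3.565 17.354 32.370
2 3.316 13.746 62.481
3 2.951 10.888 89.280
4 2.627 8.625 113.130
final: 113.130 11.689

Arc 1: start y=2.870, vy=17.020 → t=3.565, apex=17.354, x_land=32.370, impact vy=-18.630
  bounce: vy ← 0.89·18.630 = 16.581
Arc 2: start y=0.000, vy=16.581 → t=3.316, apex=13.746, x_land=62.481, impact vy=-16.581
  bounce: vy ← 0.89·16.581 = 14.757
Arc 3: start y=0.000, vy=14.757 → t=2.951, apex=10.888, x_land=89.280, impact vy=-14.757
  bounce: vy ← 0.89·14.757 = 13.134
Arc 4: start y=0.000, vy=13.134 → t=2.627, apex=8.625, x_land=113.130, impact vy=-13.134
  bounce: vy ← 0.89·13.134 = 11.689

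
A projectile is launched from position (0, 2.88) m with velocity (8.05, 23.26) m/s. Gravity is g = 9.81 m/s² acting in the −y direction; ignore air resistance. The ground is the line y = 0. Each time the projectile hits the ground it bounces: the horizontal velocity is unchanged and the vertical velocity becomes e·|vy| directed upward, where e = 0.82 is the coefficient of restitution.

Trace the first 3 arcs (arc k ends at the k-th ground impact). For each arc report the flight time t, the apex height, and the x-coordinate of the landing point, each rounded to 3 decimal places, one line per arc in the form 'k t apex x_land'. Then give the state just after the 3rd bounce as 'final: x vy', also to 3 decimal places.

1 4.863 30.455 39.146
2 4.087 20.478 72.043
3 3.351 13.770 99.018
final: 99.018 13.478

Arc 1: start y=2.880, vy=23.260 → t=4.863, apex=30.455, x_land=39.146, impact vy=-24.444
  bounce: vy ← 0.82·24.444 = 20.044
Arc 2: start y=0.000, vy=20.044 → t=4.087, apex=20.478, x_land=72.043, impact vy=-20.044
  bounce: vy ← 0.82·20.044 = 16.436
Arc 3: start y=0.000, vy=16.436 → t=3.351, apex=13.770, x_land=99.018, impact vy=-16.436
  bounce: vy ← 0.82·16.436 = 13.478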